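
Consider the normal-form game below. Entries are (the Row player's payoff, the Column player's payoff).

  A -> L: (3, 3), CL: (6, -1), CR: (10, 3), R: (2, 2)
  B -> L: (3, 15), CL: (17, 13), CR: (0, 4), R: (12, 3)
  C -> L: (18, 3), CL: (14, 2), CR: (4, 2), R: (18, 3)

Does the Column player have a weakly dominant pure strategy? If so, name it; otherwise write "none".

L vs CL: A: 3>-1, B: 15>13, C: 3>2.
L vs CR: A: 3=3, B: 15>4, C: 3>2.
L vs R: A: 3>2, B: 15>3, C: 3=3.
L is at least as good as every other strategy against every opponent action, so it is weakly dominant.

L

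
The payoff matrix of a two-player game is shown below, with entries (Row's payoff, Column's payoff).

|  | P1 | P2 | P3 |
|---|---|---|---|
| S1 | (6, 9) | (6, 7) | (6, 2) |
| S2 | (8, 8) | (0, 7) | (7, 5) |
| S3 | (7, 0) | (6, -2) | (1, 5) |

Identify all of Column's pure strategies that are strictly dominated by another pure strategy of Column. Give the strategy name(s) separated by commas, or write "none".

P2

P1 is not dominated — it holds its own against P2 at S1 (9>7); P3 at S1 (9>2).
P2 is strictly dominated by P1 (S1: 9>7, S2: 8>7, S3: 0>-2).
Nothing dominates P3: P1 at S3 (5>0); P2 at S3 (5>-2).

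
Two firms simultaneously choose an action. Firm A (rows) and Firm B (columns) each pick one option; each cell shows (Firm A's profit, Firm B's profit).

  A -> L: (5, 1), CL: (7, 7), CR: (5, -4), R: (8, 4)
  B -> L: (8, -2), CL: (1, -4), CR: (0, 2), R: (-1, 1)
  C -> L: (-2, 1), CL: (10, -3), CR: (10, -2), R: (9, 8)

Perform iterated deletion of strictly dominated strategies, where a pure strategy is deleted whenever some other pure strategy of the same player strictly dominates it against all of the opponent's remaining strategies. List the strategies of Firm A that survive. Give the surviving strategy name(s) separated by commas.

Firm B's strategy L is strictly dominated by R (A: 4>1, B: 1>-2, C: 8>1) and is removed.
For Firm A, C strictly dominates A on the remaining columns (CL: 10>7, CR: 10>5, R: 9>8); eliminate A.
For Firm A, C strictly dominates B on the remaining columns (CL: 10>1, CR: 10>0, R: 9>-1); eliminate B.
For Firm B, CR strictly dominates CL on the remaining rows (C: -2>-3); eliminate CL.
For Firm B, R strictly dominates CR on the remaining rows (C: 8>-2); eliminate CR.
Among the remaining strategies, none is strictly dominated by another pure strategy of the same player, so the elimination stops.
Surviving strategies — Firm A: {C}; Firm B: {R}.

C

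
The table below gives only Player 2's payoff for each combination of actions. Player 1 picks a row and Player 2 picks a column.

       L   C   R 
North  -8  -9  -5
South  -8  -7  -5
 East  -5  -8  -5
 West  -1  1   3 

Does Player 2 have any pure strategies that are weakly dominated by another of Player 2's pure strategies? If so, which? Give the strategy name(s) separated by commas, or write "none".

L, C

R weakly dominates L — North: -5>-8, South: -5>-8, East: -5=-5, West: 3>-1.
C is weakly dominated by R (North: -5>-9, South: -5>-7, East: -5>-8, West: 3>1).
R is not dominated — it holds its own against L at North (-5>-8); C at North (-5>-9).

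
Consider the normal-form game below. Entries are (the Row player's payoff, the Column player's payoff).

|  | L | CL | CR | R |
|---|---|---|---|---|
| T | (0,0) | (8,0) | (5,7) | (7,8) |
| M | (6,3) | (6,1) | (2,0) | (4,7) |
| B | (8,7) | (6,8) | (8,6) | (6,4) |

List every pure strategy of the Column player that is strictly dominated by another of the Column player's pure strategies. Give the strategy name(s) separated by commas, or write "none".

none

Nothing dominates L: CL at T (0=0); CR at M (3>0); R at B (7>4).
Nothing dominates CL: L at T (0=0); CR at M (1>0); R at B (8>4).
Nothing dominates CR: L at T (7>0); CL at T (7>0); R at B (6>4).
Nothing dominates R: L at T (8>0); CL at T (8>0); CR at T (8>7).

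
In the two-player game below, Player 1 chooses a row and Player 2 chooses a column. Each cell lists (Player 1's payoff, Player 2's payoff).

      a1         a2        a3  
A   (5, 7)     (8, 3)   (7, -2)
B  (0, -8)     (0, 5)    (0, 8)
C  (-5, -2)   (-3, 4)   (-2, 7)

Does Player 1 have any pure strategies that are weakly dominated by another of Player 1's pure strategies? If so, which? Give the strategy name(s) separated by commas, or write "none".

B, C

A: no other strategy beats it everywhere (B at a1 (5>0); C at a1 (5>-5)).
B is weakly dominated by A (a1: 5>0, a2: 8>0, a3: 7>0).
A weakly dominates C — a1: 5>-5, a2: 8>-3, a3: 7>-2.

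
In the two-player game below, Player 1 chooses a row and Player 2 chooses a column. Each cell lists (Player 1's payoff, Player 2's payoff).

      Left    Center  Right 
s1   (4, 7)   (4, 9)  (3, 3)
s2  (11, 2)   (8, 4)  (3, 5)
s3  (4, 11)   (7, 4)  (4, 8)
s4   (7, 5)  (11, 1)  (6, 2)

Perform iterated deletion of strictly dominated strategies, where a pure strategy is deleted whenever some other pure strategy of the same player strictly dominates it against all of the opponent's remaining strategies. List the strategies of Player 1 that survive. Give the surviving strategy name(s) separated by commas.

Row s1 is eliminated: s4 beats it against every remaining column (Left: 7>4, Center: 11>4, Right: 6>3).
For Player 1, s4 strictly dominates s3 on the remaining columns (Left: 7>4, Center: 11>7, Right: 6>4); eliminate s3.
Column Center is eliminated: Right beats it against every remaining row (s2: 5>4, s4: 2>1).
Among the remaining strategies, none is strictly dominated by another pure strategy of the same player, so the elimination stops.
Surviving strategies — Player 1: {s2, s4}; Player 2: {Left, Right}.

s2, s4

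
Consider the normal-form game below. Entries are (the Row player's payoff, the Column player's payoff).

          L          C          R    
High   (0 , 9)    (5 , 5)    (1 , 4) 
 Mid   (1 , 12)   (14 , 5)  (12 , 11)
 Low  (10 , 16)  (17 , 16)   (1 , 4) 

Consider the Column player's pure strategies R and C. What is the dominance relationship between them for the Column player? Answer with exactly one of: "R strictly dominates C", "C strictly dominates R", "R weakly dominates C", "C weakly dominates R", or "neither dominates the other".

Compare R to C across each choice by the Row player: High: 4<5, Mid: 11>5, Low: 4<16.
R does better at Mid but worse at High, Low; neither strategy dominates the other.

neither dominates the other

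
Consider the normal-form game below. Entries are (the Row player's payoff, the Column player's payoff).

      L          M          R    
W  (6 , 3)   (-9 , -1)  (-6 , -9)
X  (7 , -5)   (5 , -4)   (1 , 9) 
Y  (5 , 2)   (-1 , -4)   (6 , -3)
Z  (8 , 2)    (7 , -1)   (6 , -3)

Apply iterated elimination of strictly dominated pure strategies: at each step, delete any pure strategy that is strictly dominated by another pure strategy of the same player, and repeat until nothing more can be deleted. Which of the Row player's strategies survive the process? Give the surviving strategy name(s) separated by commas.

Z

Row W is eliminated: X beats it against every remaining column (L: 7>6, M: 5>-9, R: 1>-6).
Row X is eliminated: Z beats it against every remaining column (L: 8>7, M: 7>5, R: 6>1).
For the Column player, L strictly dominates M on the remaining rows (Y: 2>-4, Z: 2>-1); eliminate M.
The Column player's strategy R is strictly dominated by L (Y: 2>-3, Z: 2>-3) and is removed.
For the Row player, Z strictly dominates Y on the remaining columns (L: 8>5); eliminate Y.
Among the remaining strategies, none is strictly dominated by another pure strategy of the same player, so the elimination stops.
Surviving strategies — the Row player: {Z}; the Column player: {L}.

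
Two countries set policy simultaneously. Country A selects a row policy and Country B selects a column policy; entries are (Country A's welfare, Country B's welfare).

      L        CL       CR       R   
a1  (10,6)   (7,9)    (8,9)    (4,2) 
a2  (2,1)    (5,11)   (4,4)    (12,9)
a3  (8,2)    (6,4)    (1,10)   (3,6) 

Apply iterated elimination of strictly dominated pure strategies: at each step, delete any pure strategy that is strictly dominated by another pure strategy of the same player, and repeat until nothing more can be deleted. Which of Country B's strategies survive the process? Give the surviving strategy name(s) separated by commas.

Country A's strategy a3 is strictly dominated by a1 (L: 10>8, CL: 7>6, CR: 8>1, R: 4>3) and is removed.
For Country B, CL strictly dominates L on the remaining rows (a1: 9>6, a2: 11>1); eliminate L.
Column R is eliminated: CL beats it against every remaining row (a1: 9>2, a2: 11>9).
Row a2 is eliminated: a1 beats it against every remaining column (CL: 7>5, CR: 8>4).
Among the remaining strategies, none is strictly dominated by another pure strategy of the same player, so the elimination stops.
Surviving strategies — Country A: {a1}; Country B: {CL, CR}.

CL, CR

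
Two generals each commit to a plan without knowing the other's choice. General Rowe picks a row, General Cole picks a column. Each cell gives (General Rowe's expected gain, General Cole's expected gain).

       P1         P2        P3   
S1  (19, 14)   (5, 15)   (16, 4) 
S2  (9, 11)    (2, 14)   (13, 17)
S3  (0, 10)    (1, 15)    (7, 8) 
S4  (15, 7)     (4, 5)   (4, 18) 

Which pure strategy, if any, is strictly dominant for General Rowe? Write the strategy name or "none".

S1

S1 vs S2: P1: 19>9, P2: 5>2, P3: 16>13.
S1 vs S3: P1: 19>0, P2: 5>1, P3: 16>7.
S1 vs S4: P1: 19>15, P2: 5>4, P3: 16>4.
S1 strictly beats every other strategy against every opponent action, so it is strictly dominant.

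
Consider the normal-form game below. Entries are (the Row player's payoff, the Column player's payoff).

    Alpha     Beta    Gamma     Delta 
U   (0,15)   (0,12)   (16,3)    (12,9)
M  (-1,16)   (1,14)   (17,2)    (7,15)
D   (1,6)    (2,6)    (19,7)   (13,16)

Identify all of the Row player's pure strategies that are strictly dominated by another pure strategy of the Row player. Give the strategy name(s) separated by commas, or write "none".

U, M

U is strictly dominated by D (Alpha: 1>0, Beta: 2>0, Gamma: 19>16, Delta: 13>12).
D strictly dominates M — Alpha: 1>-1, Beta: 2>1, Gamma: 19>17, Delta: 13>7.
D is not dominated — it holds its own against U at Alpha (1>0); M at Alpha (1>-1).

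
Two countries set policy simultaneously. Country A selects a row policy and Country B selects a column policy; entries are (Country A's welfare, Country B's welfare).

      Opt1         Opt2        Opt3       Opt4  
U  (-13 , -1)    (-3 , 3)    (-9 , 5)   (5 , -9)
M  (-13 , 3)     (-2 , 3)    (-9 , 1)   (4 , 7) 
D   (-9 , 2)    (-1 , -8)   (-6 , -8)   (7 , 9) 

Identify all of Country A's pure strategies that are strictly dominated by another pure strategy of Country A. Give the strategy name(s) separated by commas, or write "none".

U, M

D strictly dominates U — Opt1: -9>-13, Opt2: -1>-3, Opt3: -6>-9, Opt4: 7>5.
M is strictly dominated by D (Opt1: -9>-13, Opt2: -1>-2, Opt3: -6>-9, Opt4: 7>4).
D is not dominated — it holds its own against U at Opt1 (-9>-13); M at Opt1 (-9>-13).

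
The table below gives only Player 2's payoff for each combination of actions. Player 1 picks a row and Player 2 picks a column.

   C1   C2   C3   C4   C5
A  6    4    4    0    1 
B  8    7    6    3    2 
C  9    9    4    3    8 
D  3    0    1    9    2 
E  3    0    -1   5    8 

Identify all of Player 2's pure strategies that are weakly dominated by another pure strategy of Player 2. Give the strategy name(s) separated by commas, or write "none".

C1: no other strategy beats it everywhere (C2 at A (6>4); C3 at A (6>4); C4 at A (6>0); C5 at A (6>1)).
C1 weakly dominates C2 — A: 6>4, B: 8>7, C: 9=9, D: 3>0, E: 3>0.
C3: dominated, since C1 does at least as well everywhere (A: 6>4, B: 8>6, C: 9>4, D: 3>1, E: 3>-1).
C4 is not dominated — it holds its own against C1 at D (9>3); C2 at D (9>0); C3 at D (9>1); C5 at B (3>2).
C5 is not dominated — it holds its own against C1 at E (8>3); C2 at D (2>0); C3 at C (8>4); C4 at A (1>0).

C2, C3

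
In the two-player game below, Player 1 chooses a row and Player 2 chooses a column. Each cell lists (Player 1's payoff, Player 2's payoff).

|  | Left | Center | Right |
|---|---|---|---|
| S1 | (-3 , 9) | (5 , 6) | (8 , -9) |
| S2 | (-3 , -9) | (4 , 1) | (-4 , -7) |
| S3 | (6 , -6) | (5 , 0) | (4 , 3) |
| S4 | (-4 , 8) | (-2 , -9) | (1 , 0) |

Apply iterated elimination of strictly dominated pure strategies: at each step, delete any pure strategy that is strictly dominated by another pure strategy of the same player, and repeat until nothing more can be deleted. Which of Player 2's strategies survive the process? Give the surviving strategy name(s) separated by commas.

Left, Center, Right

For Player 1, S3 strictly dominates S2 on the remaining columns (Left: 6>-3, Center: 5>4, Right: 4>-4); eliminate S2.
Player 1's strategy S4 is strictly dominated by S1 (Left: -3>-4, Center: 5>-2, Right: 8>1) and is removed.
Among the remaining strategies, none is strictly dominated by another pure strategy of the same player, so the elimination stops.
Surviving strategies — Player 1: {S1, S3}; Player 2: {Left, Center, Right}.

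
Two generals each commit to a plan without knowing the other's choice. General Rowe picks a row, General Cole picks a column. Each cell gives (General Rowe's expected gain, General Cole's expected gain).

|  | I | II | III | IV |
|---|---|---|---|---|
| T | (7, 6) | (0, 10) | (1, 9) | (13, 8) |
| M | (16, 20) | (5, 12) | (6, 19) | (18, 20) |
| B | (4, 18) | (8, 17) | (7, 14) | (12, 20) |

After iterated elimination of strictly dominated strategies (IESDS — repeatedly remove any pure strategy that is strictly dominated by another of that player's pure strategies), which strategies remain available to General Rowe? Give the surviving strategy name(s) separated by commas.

M

General Rowe's strategy T is strictly dominated by M (I: 16>7, II: 5>0, III: 6>1, IV: 18>13) and is removed.
Column II is eliminated: I beats it against every remaining row (M: 20>12, B: 18>17).
General Cole's strategy III is strictly dominated by I (M: 20>19, B: 18>14) and is removed.
Row B is eliminated: M beats it against every remaining column (I: 16>4, IV: 18>12).
Among the remaining strategies, none is strictly dominated by another pure strategy of the same player, so the elimination stops.
Surviving strategies — General Rowe: {M}; General Cole: {I, IV}.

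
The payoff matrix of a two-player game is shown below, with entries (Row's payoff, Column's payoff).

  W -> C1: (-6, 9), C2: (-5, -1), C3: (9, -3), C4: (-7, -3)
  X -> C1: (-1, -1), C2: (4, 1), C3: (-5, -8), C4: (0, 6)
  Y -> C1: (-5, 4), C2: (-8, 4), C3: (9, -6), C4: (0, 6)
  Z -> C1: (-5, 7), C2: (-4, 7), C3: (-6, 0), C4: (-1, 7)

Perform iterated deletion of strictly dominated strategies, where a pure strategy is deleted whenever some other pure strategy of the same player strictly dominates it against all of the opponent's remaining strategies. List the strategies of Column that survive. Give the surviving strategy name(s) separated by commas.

C4

Row's strategy Z is strictly dominated by X (C1: -1>-5, C2: 4>-4, C3: -5>-6, C4: 0>-1) and is removed.
For Column, C1 strictly dominates C3 on the remaining rows (W: 9>-3, X: -1>-8, Y: 4>-6); eliminate C3.
Row's strategy W is strictly dominated by X (C1: -1>-6, C2: 4>-5, C4: 0>-7) and is removed.
Column C1 is eliminated: C4 beats it against every remaining row (X: 6>-1, Y: 6>4).
Column C2 is eliminated: C4 beats it against every remaining row (X: 6>1, Y: 6>4).
Among the remaining strategies, none is strictly dominated by another pure strategy of the same player, so the elimination stops.
Surviving strategies — Row: {X, Y}; Column: {C4}.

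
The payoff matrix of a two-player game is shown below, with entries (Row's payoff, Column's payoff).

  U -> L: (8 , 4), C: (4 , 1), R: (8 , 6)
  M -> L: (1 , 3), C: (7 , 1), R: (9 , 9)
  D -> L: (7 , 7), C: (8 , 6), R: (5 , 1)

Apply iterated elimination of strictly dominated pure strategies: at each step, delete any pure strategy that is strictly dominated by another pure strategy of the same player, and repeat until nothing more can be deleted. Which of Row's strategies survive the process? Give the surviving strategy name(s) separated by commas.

Column's strategy C is strictly dominated by L (U: 4>1, M: 3>1, D: 7>6) and is removed.
For Row, U strictly dominates D on the remaining columns (L: 8>7, R: 8>5); eliminate D.
For Column, R strictly dominates L on the remaining rows (U: 6>4, M: 9>3); eliminate L.
For Row, M strictly dominates U on the remaining columns (R: 9>8); eliminate U.
Among the remaining strategies, none is strictly dominated by another pure strategy of the same player, so the elimination stops.
Surviving strategies — Row: {M}; Column: {R}.

M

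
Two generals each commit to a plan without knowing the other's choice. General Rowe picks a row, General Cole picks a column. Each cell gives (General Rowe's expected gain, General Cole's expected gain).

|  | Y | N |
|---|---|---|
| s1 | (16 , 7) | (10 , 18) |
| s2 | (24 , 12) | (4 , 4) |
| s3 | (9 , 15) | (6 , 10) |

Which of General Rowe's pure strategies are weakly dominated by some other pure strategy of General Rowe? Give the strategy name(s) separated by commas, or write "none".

Nothing dominates s1: s2 at N (10>4); s3 at Y (16>9).
Nothing dominates s2: s1 at Y (24>16); s3 at Y (24>9).
s3: dominated, since s1 does at least as well everywhere (Y: 16>9, N: 10>6).

s3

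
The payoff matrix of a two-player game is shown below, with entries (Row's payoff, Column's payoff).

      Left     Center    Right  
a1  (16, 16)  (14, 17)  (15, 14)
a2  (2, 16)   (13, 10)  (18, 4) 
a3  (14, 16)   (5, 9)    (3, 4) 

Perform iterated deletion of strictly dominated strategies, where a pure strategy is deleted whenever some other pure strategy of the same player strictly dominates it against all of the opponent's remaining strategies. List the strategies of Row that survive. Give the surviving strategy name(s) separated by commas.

a1

Row's strategy a3 is strictly dominated by a1 (Left: 16>14, Center: 14>5, Right: 15>3) and is removed.
Column's strategy Right is strictly dominated by Left (a1: 16>14, a2: 16>4) and is removed.
For Row, a1 strictly dominates a2 on the remaining columns (Left: 16>2, Center: 14>13); eliminate a2.
Column's strategy Left is strictly dominated by Center (a1: 17>16) and is removed.
Among the remaining strategies, none is strictly dominated by another pure strategy of the same player, so the elimination stops.
Surviving strategies — Row: {a1}; Column: {Center}.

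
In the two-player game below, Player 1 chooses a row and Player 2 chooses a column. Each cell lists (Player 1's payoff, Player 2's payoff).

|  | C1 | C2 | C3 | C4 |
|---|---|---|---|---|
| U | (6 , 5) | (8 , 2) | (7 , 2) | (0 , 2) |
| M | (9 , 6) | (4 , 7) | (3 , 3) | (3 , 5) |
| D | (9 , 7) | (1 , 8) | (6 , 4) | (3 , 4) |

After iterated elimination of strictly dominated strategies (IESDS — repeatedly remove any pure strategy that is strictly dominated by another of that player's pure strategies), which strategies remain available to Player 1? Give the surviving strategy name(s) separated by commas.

U, M, D

Player 2's strategy C3 is strictly dominated by C1 (U: 5>2, M: 6>3, D: 7>4) and is removed.
Player 2's strategy C4 is strictly dominated by C1 (U: 5>2, M: 6>5, D: 7>4) and is removed.
Among the remaining strategies, none is strictly dominated by another pure strategy of the same player, so the elimination stops.
Surviving strategies — Player 1: {U, M, D}; Player 2: {C1, C2}.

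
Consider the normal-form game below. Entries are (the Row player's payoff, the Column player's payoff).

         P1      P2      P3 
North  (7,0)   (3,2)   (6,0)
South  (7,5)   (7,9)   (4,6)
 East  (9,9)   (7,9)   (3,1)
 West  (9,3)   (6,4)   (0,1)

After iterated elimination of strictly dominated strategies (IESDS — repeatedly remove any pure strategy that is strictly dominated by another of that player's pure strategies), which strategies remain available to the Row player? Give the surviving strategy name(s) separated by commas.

South, East, West

The Column player's strategy P3 is strictly dominated by P2 (North: 2>0, South: 9>6, East: 9>1, West: 4>1) and is removed.
For the Row player, East strictly dominates North on the remaining columns (P1: 9>7, P2: 7>3); eliminate North.
Among the remaining strategies, none is strictly dominated by another pure strategy of the same player, so the elimination stops.
Surviving strategies — the Row player: {South, East, West}; the Column player: {P1, P2}.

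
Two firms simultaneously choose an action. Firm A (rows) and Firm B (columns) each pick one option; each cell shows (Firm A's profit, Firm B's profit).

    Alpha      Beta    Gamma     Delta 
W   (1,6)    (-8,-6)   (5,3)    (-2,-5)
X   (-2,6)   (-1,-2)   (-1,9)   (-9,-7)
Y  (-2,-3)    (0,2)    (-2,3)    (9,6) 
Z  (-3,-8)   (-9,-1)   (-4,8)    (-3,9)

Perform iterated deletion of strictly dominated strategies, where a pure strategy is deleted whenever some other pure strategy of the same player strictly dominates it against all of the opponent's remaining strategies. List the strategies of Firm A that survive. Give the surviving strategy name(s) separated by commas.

Row Z is eliminated: W beats it against every remaining column (Alpha: 1>-3, Beta: -8>-9, Gamma: 5>-4, Delta: -2>-3).
Column Beta is eliminated: Gamma beats it against every remaining row (W: 3>-6, X: 9>-2, Y: 3>2).
Firm A's strategy X is strictly dominated by W (Alpha: 1>-2, Gamma: 5>-1, Delta: -2>-9) and is removed.
Among the remaining strategies, none is strictly dominated by another pure strategy of the same player, so the elimination stops.
Surviving strategies — Firm A: {W, Y}; Firm B: {Alpha, Gamma, Delta}.

W, Y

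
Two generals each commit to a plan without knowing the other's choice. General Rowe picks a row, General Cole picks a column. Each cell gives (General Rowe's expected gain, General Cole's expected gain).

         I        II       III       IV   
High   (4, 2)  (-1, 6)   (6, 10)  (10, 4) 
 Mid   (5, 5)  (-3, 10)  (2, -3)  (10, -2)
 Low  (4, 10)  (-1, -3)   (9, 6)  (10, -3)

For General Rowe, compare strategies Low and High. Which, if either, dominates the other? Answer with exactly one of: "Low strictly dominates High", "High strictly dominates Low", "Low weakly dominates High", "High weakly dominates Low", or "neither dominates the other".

Compare Low to High across each opponent action: I: 4=4, II: -1=-1, III: 9>6, IV: 10=10.
Low is at least as good everywhere and strictly better somewhere (tied only at I, II, IV), so Low weakly but not strictly dominates High.

Low weakly dominates High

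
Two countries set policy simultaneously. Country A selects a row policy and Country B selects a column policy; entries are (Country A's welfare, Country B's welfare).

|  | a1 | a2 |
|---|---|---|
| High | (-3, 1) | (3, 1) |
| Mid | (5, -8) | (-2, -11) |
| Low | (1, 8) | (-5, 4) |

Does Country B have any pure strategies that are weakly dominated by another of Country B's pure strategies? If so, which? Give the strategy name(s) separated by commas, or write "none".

a1 is not dominated — it holds its own against a2 at Mid (-8>-11).
a2: dominated, since a1 does at least as well everywhere (High: 1=1, Mid: -8>-11, Low: 8>4).

a2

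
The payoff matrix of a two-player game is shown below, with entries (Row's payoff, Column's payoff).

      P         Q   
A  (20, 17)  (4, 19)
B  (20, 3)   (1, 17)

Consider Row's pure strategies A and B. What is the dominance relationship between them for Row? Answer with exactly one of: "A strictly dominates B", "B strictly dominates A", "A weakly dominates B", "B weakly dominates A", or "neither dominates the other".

A's payoffs vs B's, by Column's action — P: 20=20, Q: 4>1.
A is at least as good everywhere and strictly better somewhere (tied only at P), so A weakly but not strictly dominates B.

A weakly dominates B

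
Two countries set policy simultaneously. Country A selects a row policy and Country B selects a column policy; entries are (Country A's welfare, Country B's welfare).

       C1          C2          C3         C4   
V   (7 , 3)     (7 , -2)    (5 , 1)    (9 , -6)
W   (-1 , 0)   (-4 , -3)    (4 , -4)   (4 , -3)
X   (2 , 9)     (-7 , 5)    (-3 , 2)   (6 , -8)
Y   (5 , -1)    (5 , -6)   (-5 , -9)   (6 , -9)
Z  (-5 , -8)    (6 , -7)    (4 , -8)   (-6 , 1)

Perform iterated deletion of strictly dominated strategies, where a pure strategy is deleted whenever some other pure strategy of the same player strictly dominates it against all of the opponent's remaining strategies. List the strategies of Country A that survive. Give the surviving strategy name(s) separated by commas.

V

Row W is eliminated: V beats it against every remaining column (C1: 7>-1, C2: 7>-4, C3: 5>4, C4: 9>4).
Row X is eliminated: V beats it against every remaining column (C1: 7>2, C2: 7>-7, C3: 5>-3, C4: 9>6).
Row Y is eliminated: V beats it against every remaining column (C1: 7>5, C2: 7>5, C3: 5>-5, C4: 9>6).
For Country A, V strictly dominates Z on the remaining columns (C1: 7>-5, C2: 7>6, C3: 5>4, C4: 9>-6); eliminate Z.
For Country B, C1 strictly dominates C2 on the remaining rows (V: 3>-2); eliminate C2.
Column C3 is eliminated: C1 beats it against every remaining row (V: 3>1).
Column C4 is eliminated: C1 beats it against every remaining row (V: 3>-6).
Among the remaining strategies, none is strictly dominated by another pure strategy of the same player, so the elimination stops.
Surviving strategies — Country A: {V}; Country B: {C1}.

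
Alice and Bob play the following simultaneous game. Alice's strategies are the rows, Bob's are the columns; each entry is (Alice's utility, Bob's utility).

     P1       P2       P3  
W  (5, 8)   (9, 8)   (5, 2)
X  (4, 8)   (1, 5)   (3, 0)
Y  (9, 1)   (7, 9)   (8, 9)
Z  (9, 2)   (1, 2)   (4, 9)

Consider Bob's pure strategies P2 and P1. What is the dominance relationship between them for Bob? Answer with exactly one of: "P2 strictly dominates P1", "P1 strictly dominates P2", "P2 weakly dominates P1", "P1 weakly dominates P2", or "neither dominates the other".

P2's payoffs vs P1's, by Alice's action — W: 8=8, X: 5<8, Y: 9>1, Z: 2=2.
P2 does better at Y but worse at X; neither strategy dominates the other.

neither dominates the other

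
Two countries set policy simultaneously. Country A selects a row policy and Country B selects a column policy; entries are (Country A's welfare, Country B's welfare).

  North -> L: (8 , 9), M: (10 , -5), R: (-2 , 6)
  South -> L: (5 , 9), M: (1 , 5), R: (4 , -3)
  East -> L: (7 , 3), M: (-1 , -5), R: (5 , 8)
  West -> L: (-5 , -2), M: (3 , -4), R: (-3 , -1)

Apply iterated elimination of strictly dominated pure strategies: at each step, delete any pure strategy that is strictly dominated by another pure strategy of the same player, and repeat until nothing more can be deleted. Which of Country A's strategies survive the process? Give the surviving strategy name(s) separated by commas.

Country A's strategy West is strictly dominated by North (L: 8>-5, M: 10>3, R: -2>-3) and is removed.
For Country B, L strictly dominates M on the remaining rows (North: 9>-5, South: 9>5, East: 3>-5); eliminate M.
Row South is eliminated: East beats it against every remaining column (L: 7>5, R: 5>4).
Among the remaining strategies, none is strictly dominated by another pure strategy of the same player, so the elimination stops.
Surviving strategies — Country A: {North, East}; Country B: {L, R}.

North, East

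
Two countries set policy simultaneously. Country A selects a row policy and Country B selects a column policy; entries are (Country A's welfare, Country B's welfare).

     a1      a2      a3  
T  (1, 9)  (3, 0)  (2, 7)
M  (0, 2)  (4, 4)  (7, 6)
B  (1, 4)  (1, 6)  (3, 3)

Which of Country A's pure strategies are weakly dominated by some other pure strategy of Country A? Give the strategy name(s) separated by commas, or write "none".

none

T: no other strategy beats it everywhere (M at a1 (1>0); B at a2 (3>1)).
M is not dominated — it holds its own against T at a2 (4>3); B at a2 (4>1).
B: no other strategy beats it everywhere (T at a3 (3>2); M at a1 (1>0)).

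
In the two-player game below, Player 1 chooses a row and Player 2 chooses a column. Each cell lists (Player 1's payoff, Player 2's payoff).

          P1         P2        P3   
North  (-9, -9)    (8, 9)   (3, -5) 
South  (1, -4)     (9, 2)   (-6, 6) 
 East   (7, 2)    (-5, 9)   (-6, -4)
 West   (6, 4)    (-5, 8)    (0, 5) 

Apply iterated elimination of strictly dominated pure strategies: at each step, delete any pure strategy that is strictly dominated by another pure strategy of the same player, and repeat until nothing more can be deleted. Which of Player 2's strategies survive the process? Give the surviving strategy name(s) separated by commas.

Player 2's strategy P1 is strictly dominated by P2 (North: 9>-9, South: 2>-4, East: 9>2, West: 8>4) and is removed.
Row East is eliminated: North beats it against every remaining column (P2: 8>-5, P3: 3>-6).
For Player 1, North strictly dominates West on the remaining columns (P2: 8>-5, P3: 3>0); eliminate West.
Among the remaining strategies, none is strictly dominated by another pure strategy of the same player, so the elimination stops.
Surviving strategies — Player 1: {North, South}; Player 2: {P2, P3}.

P2, P3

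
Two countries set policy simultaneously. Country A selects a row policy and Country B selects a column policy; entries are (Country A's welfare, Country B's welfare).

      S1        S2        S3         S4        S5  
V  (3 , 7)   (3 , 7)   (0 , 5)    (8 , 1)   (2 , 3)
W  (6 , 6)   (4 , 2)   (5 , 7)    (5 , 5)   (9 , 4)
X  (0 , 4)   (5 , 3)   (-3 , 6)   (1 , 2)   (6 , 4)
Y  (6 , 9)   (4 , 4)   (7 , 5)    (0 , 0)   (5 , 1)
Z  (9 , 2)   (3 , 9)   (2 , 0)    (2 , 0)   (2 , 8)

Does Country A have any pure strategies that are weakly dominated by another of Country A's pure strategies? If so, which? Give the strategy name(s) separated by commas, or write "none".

V: no other strategy beats it everywhere (W at S4 (8>5); X at S1 (3>0); Y at S4 (8>0); Z at S4 (8>2)).
W is not dominated — it holds its own against V at S1 (6>3); X at S1 (6>0); Y at S4 (5>0); Z at S2 (4>3).
X: no other strategy beats it everywhere (V at S2 (5>3); W at S2 (5>4); Y at S2 (5>4); Z at S2 (5>3)).
Y is not dominated — it holds its own against V at S1 (6>3); W at S3 (7>5); X at S1 (6>0); Z at S2 (4>3).
Z: no other strategy beats it everywhere (V at S1 (9>3); W at S1 (9>6); X at S1 (9>0); Y at S1 (9>6)).

none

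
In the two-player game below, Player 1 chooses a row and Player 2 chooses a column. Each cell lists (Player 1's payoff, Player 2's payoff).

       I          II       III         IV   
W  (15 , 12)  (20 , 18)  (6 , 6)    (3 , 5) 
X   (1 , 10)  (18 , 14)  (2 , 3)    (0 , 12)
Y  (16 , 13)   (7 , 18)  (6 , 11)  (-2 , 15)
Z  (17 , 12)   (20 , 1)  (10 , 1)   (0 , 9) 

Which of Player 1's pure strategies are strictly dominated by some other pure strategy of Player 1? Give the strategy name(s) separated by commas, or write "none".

Nothing dominates W: X at I (15>1); Y at II (20>7); Z at II (20=20).
X: dominated, since W does at least as well everywhere (I: 15>1, II: 20>18, III: 6>2, IV: 3>0).
Y is strictly dominated by Z (I: 17>16, II: 20>7, III: 10>6, IV: 0>-2).
Z is not dominated — it holds its own against W at I (17>15); X at I (17>1); Y at I (17>16).

X, Y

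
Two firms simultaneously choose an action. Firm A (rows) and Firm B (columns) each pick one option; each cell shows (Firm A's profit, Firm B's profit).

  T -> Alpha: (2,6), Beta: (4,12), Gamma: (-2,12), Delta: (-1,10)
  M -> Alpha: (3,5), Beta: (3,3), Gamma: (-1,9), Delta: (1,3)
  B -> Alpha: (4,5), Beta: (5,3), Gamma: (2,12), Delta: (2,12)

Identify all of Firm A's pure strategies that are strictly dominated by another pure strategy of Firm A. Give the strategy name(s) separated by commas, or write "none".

T, M

T: dominated, since B does at least as well everywhere (Alpha: 4>2, Beta: 5>4, Gamma: 2>-2, Delta: 2>-1).
B strictly dominates M — Alpha: 4>3, Beta: 5>3, Gamma: 2>-1, Delta: 2>1.
B: no other strategy beats it everywhere (T at Alpha (4>2); M at Alpha (4>3)).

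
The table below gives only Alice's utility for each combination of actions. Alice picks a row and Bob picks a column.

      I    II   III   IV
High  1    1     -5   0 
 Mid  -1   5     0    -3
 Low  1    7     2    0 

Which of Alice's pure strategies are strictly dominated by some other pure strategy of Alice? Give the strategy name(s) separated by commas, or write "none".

High is not dominated — it holds its own against Mid at I (1>-1); Low at I (1=1).
Mid: dominated, since Low does at least as well everywhere (I: 1>-1, II: 7>5, III: 2>0, IV: 0>-3).
Nothing dominates Low: High at I (1=1); Mid at I (1>-1).

Mid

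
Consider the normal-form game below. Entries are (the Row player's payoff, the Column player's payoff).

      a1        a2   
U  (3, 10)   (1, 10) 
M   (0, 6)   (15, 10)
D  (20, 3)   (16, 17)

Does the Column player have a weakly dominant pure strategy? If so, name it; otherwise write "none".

a2

a2 vs a1: U: 10=10, M: 10>6, D: 17>3.
a2 is at least as good as every other strategy against every opponent action, so it is weakly dominant.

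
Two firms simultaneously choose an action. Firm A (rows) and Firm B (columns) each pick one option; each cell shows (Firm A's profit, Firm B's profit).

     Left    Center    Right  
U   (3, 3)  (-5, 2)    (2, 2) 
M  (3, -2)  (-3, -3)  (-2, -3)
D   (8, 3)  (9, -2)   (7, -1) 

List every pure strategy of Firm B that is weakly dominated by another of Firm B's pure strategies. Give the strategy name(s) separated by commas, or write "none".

Center, Right

Left is not dominated — it holds its own against Center at U (3>2); Right at U (3>2).
Center is weakly dominated by Left (U: 3>2, M: -2>-3, D: 3>-2).
Left weakly dominates Right — U: 3>2, M: -2>-3, D: 3>-1.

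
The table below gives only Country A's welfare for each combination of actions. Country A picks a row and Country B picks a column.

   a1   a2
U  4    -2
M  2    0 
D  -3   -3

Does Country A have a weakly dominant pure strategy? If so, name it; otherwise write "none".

U fails to dominate M at a2 (-2<0).
M fails to dominate U at a1 (2<4).
D fails to dominate U at a1 (-3<4).
No single strategy dominates all the others.

none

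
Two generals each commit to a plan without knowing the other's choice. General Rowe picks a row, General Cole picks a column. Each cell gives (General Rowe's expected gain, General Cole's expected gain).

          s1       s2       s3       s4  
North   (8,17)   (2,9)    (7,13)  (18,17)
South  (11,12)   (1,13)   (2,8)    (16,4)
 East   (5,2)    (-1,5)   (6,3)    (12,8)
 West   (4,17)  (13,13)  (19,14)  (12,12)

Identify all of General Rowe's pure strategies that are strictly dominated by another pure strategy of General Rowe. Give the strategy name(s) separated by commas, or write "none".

East

North: no other strategy beats it everywhere (South at s2 (2>1); East at s1 (8>5); West at s1 (8>4)).
South: no other strategy beats it everywhere (North at s1 (11>8); East at s1 (11>5); West at s1 (11>4)).
East: dominated, since North does at least as well everywhere (s1: 8>5, s2: 2>-1, s3: 7>6, s4: 18>12).
West: no other strategy beats it everywhere (North at s2 (13>2); South at s2 (13>1); East at s2 (13>-1)).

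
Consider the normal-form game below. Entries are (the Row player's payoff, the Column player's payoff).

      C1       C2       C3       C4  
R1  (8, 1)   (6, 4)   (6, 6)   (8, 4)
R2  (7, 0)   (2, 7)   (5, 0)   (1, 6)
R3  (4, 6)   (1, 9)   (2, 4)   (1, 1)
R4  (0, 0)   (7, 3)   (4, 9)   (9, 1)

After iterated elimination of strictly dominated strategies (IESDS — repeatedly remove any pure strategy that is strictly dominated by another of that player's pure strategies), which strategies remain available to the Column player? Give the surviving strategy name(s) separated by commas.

C3

For the Row player, R1 strictly dominates R2 on the remaining columns (C1: 8>7, C2: 6>2, C3: 6>5, C4: 8>1); eliminate R2.
For the Row player, R1 strictly dominates R3 on the remaining columns (C1: 8>4, C2: 6>1, C3: 6>2, C4: 8>1); eliminate R3.
For the Column player, C2 strictly dominates C1 on the remaining rows (R1: 4>1, R4: 3>0); eliminate C1.
Column C2 is eliminated: C3 beats it against every remaining row (R1: 6>4, R4: 9>3).
Column C4 is eliminated: C3 beats it against every remaining row (R1: 6>4, R4: 9>1).
Row R4 is eliminated: R1 beats it against every remaining column (C3: 6>4).
Among the remaining strategies, none is strictly dominated by another pure strategy of the same player, so the elimination stops.
Surviving strategies — the Row player: {R1}; the Column player: {C3}.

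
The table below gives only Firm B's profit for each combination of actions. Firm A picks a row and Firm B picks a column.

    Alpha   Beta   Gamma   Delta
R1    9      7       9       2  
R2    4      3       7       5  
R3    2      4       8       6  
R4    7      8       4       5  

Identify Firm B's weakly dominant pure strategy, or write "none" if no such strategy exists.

none

Alpha fails to dominate Beta at R3 (2<4).
Beta fails to dominate Alpha at R1 (7<9).
Gamma fails to dominate Alpha at R4 (4<7).
Delta fails to dominate Alpha at R1 (2<9).
No single strategy dominates all the others.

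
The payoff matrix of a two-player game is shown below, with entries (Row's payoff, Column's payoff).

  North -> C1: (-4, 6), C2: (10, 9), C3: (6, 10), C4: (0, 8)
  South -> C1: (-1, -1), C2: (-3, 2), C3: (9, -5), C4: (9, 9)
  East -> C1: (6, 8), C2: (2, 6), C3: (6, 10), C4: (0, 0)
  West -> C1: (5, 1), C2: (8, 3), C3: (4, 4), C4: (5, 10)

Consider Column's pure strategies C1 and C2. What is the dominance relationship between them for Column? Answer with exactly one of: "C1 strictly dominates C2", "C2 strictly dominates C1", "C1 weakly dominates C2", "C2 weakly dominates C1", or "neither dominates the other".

C1's payoffs vs C2's, by Row's action — North: 6<9, South: -1<2, East: 8>6, West: 1<3.
C1 does better at East but worse at North, South, West; neither strategy dominates the other.

neither dominates the other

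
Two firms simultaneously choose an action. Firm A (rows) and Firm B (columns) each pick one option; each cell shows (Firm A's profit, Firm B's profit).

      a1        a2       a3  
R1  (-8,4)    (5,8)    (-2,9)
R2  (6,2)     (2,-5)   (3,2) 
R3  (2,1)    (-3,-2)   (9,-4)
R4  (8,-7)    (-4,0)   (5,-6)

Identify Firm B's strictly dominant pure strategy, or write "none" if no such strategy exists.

a1 fails to dominate a2 at R1 (4<8).
a2 fails to dominate a1 at R2 (-5<2).
a3 fails to dominate a1 at R2 (2=2).
No single strategy dominates all the others.

none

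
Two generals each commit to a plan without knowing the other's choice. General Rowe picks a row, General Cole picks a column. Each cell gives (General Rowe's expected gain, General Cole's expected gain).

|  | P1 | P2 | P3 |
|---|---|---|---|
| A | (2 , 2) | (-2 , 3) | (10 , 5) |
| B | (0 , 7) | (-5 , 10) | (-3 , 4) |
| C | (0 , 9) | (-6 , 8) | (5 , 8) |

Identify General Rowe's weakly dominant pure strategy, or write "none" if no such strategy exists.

A vs B: P1: 2>0, P2: -2>-5, P3: 10>-3.
A vs C: P1: 2>0, P2: -2>-6, P3: 10>5.
A is at least as good as every other strategy against every opponent action, so it is weakly dominant.

A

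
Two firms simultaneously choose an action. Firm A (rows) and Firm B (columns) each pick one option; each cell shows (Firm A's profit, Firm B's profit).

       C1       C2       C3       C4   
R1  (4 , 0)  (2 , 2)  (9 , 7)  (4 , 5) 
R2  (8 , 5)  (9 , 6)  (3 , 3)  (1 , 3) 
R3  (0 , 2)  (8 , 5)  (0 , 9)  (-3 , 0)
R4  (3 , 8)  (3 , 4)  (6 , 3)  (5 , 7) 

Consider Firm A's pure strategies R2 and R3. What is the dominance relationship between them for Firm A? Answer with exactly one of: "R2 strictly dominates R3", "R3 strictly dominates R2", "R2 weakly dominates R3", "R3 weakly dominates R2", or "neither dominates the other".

R2 strictly dominates R3

Compare R2 to R3 across each choice by Firm B: C1: 8>0, C2: 9>8, C3: 3>0, C4: 1>-3.
R2 gives a strictly higher payoff against each choice by Firm B, so R2 strictly dominates R3.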